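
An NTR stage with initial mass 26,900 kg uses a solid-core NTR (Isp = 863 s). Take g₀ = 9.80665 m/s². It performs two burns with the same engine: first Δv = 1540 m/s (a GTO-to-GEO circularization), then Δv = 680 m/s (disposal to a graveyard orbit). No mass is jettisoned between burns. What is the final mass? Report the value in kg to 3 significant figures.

final mass ≈ 20700 kg

v_e = Isp · g₀ = 863 × 9.80665 = 8463.1 m/s.
After the first burn: m = 26900 × exp(−1540/8463.1) = 26900 × 0.83363 = 22,424.6 kg.
After the second burn: m = 22,424.6 × exp(−680/8463.1) = 22,424.6 × 0.92279 = 20,693.2 kg.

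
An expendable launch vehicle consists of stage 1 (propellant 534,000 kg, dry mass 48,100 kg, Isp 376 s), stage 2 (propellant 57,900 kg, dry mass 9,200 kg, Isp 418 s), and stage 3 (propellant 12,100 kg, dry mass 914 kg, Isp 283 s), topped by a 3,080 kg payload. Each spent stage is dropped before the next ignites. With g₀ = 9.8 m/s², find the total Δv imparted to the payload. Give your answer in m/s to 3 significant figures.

Ignition mass of stage 1 = 534,000+48,100 + 57,900+9,200 + 12,100+914 + 3,080 = 665,294 kg.
Stage 1: m₀ = 665,294 kg, m_f = 665,294 − 534,000 = 131,294 kg; Δv = 376×9.8×ln(5.067) = 3684.8×1.6228 ≈ 5980 m/s.
Stage 2: m₀ = 83,194 kg, m_f = 83,194 − 57,900 = 25,294 kg; Δv = 418×9.8×ln(3.289) = 4096.4×1.1906 ≈ 4877 m/s.
Stage 3: m₀ = 16,094 kg, m_f = 16,094 − 12,100 = 3,994 kg; Δv = 283×9.8×ln(4.03) = 2773.4×1.3937 ≈ 3865 m/s.
Total Δv = 5980 + 4877 + 3865 = 14722 m/s.

Δv ≈ 14700 m/s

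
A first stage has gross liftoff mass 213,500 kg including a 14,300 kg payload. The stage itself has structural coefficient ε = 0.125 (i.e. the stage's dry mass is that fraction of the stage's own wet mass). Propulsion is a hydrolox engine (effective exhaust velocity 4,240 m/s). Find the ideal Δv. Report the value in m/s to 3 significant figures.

Stage wet mass = m₀ − payload = 213,500 − 14,300 = 199,200 kg.
Stage dry mass = ε × stage wet mass = 0.125 × 199,200 = 24,900 kg.
Burnout mass m_f = stage dry + payload = 24,900 + 14,300 = 39,200 kg.
Δv = v_e · ln(213,500/39,200) = 4240.0 × ln(5.446) = 4240.0 × 1.6950 ≈ 7187 m/s.

Δv ≈ 7190 m/s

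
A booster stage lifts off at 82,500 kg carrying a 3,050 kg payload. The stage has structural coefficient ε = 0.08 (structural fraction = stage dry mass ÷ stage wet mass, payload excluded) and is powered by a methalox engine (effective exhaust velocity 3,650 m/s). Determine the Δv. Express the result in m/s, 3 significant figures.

Δv ≈ 7930 m/s

Stage wet mass = m₀ − payload = 82,500 − 3,050 = 79,450 kg.
Stage dry mass = ε × stage wet mass = 0.08 × 79,450 = 6,356 kg.
Burnout mass m_f = stage dry + payload = 6,356 + 3,050 = 9,406 kg.
From the ideal rocket equation, Δv = v_e · ln(82,500/9,406) = 3650.0 × ln(8.771) = 3650.0 × 2.1715 ≈ 7926 m/s.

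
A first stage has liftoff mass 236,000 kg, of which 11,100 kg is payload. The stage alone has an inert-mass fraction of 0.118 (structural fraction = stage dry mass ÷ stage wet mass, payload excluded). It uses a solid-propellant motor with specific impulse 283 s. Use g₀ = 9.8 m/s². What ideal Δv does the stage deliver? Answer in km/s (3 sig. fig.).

Stage wet mass = m₀ − payload = 236,000 − 11,100 = 224,900 kg.
Stage dry mass = ε × stage wet mass = 0.118 × 224,900 = 26,538.2 kg.
Burnout mass m_f = stage dry + payload = 26,538.2 + 11,100 = 37,638.2 kg.
v_e = Isp · g₀ = 283 × 9.8 = 2773.4 m/s.
By the Tsiolkovsky rocket equation, Δv = v_e · ln(236,000/37,638.2) = 2773.4 × ln(6.27) = 2773.4 × 1.8358 ≈ 5091 m/s.

Δv ≈ 5.09 km/s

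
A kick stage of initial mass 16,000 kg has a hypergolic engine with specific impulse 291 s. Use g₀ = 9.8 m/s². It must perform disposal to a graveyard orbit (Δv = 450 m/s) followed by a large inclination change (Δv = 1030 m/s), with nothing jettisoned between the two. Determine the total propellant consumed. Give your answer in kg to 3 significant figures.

total propellant consumed ≈ 6480 kg

v_e = Isp · g₀ = 291 × 9.8 = 2851.8 m/s.
After the first burn: m = 16000 × exp(−450/2851.8) = 16000 × 0.85402 = 13,664.3 kg.
After the second burn: m = 13,664.3 × exp(−1030/2851.8) = 13,664.3 × 0.69686 = 9,522.1 kg.
Total propellant = m₀ − m_final = 16000 − 9,522.1 = 6,477.9 kg.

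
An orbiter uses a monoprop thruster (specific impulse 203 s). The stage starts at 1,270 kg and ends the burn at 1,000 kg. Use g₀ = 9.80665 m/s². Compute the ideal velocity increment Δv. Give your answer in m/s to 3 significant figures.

Δv ≈ 476 m/s

v_e = Isp · g₀ = 203 × 9.80665 = 1990.7 m/s.
Δv = v_e · ln(m₀/m_f) = 1990.7 × ln(1.27) = 1990.7 × 0.2390 ≈ 475.8 m/s.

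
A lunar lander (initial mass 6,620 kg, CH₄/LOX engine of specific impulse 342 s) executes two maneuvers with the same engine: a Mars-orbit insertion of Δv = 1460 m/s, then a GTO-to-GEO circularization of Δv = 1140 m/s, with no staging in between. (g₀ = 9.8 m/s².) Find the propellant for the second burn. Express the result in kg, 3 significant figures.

v_e = Isp · g₀ = 342 × 9.8 = 3351.6 m/s.
After the first burn: m = 6620 × exp(−1460/3351.6) = 6620 × 0.64687 = 4,282.28 kg.
After the second burn: m = 4,282.28 × exp(−1140/3351.6) = 4,282.28 × 0.71167 = 3,047.57 kg.
Second-burn propellant = 4,282.28 − 3,047.57 = 1,234.71 kg.

propellant for the second burn ≈ 1230 kg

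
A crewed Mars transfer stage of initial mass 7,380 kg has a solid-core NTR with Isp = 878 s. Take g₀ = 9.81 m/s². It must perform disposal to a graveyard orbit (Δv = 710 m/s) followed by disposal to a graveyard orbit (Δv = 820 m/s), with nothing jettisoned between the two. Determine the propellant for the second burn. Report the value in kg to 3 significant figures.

v_e = Isp · g₀ = 878 × 9.81 = 8613.2 m/s.
After the first burn: m = 7380 × exp(−710/8613.2) = 7380 × 0.92087 = 6,796.02 kg.
After the second burn: m = 6,796.02 × exp(−820/8613.2) = 6,796.02 × 0.90919 = 6,178.87 kg.
Second-burn propellant = 6,796.02 − 6,178.87 = 617.15 kg.

propellant for the second burn ≈ 617 kg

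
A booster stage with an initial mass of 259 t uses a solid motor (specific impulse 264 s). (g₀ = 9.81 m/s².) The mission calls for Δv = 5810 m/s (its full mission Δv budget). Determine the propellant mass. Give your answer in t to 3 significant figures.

v_e = Isp · g₀ = 264 × 9.81 = 2589.8 m/s.
Rocket equation: m₀/m_f = exp(Δv / v_e) = exp(5810 / 2589.8) = exp(2.2434) = 9.4252.
m_f = 259 / 9.4252 = 27.4795 t, so propellant = m₀ − m_f = 259 − 27.4795 = 231.5205 t.

propellant mass ≈ 232 t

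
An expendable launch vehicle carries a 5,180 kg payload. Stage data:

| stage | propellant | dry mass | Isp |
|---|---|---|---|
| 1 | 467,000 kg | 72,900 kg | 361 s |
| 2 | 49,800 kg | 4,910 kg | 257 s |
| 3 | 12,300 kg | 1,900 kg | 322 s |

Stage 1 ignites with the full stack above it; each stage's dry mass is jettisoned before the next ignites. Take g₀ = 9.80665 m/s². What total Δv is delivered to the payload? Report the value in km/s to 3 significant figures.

Ignition mass of stage 1 = 467,000+72,900 + 49,800+4,910 + 12,300+1,900 + 5,180 = 613,990 kg.
Stage 1: m₀ = 613,990 kg, m_f = 613,990 − 467,000 = 146,990 kg; Δv = 361×9.80665×ln(4.177) = 3540.2×1.4296 ≈ 5061 m/s.
Stage 2: m₀ = 74,090 kg, m_f = 74,090 − 49,800 = 24,290 kg; Δv = 257×9.80665×ln(3.05) = 2520.3×1.1152 ≈ 2811 m/s.
Stage 3: m₀ = 19,380 kg, m_f = 19,380 − 12,300 = 7,080 kg; Δv = 322×9.80665×ln(2.737) = 3157.7×1.0070 ≈ 3180 m/s.
Total Δv = 5061 + 2811 + 3180 = 11052 m/s.

Δv ≈ 11.1 km/s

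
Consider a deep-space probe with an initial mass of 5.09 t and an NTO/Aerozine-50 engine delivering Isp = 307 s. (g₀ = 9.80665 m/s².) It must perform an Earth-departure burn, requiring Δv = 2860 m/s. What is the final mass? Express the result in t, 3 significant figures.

final mass ≈ 1.97 t

v_e = Isp · g₀ = 307 × 9.80665 = 3010.6 m/s.
From the ideal rocket equation, m₀/m_f = exp(Δv / v_e) = exp(2860 / 3010.6) = exp(0.9500) = 2.5856.
m_f = m₀ / 2.5856 = 5.09 / 2.5856 = 1.9686 t.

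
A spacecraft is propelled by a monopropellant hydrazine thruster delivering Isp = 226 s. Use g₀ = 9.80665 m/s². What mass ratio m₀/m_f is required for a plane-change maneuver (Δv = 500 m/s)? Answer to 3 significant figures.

v_e = Isp · g₀ = 226 × 9.80665 = 2216.3 m/s.
m₀/m_f = exp(Δv / v_e) = exp(500 / 2216.3) = exp(0.2256) = 1.2531.

mass ratio ≈ 1.25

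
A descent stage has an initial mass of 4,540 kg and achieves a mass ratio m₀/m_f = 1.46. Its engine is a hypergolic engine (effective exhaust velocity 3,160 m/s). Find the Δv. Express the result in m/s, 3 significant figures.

Δv ≈ 1200 m/s

By the Tsiolkovsky rocket equation, Δv = v_e · ln(1.46) = 3160.0 × 0.3784 ≈ 1195.9 m/s.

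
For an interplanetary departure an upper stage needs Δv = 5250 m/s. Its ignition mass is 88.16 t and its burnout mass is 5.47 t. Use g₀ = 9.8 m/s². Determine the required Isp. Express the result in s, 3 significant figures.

ln(m₀/m_f) = ln(88160/5470) = ln(16.12) = 2.7799.
By the Tsiolkovsky rocket equation, v_e = Δv / ln(m₀/m_f) = 5250 / 2.7799 = 1888.6 m/s.
Isp = v_e / g₀ = 1888.6 / 9.8 = 192.7 s.

Isp ≈ 193 s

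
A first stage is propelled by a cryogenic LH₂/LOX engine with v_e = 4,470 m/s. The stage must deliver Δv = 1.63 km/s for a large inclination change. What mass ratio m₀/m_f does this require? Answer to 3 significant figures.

mass ratio ≈ 1.44

m₀/m_f = exp(Δv / v_e) = exp(1630 / 4470.0) = exp(0.3647) = 1.4400.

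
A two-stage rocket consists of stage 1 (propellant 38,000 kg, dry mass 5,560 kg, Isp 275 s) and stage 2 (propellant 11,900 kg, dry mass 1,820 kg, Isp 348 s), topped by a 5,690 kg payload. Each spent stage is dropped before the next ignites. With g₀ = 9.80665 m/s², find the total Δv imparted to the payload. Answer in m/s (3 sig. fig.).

Δv ≈ 5740 m/s

Ignition mass of stage 1 = 38,000+5,560 + 11,900+1,820 + 5,690 = 62,970 kg.
Stage 1: m₀ = 62,970 kg, m_f = 62,970 − 38,000 = 24,970 kg; Δv = 275×9.80665×ln(2.522) = 2696.8×0.9250 ≈ 2495 m/s.
Stage 2: m₀ = 19,410 kg, m_f = 19,410 − 11,900 = 7,510 kg; Δv = 348×9.80665×ln(2.585) = 3412.7×0.9496 ≈ 3241 m/s.
Total Δv = 2495 + 3241 = 5736 m/s.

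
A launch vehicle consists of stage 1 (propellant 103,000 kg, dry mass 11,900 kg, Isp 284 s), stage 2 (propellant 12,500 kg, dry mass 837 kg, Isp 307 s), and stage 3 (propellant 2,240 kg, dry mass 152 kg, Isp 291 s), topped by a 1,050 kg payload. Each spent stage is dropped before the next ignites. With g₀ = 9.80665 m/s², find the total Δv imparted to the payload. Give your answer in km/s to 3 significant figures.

Ignition mass of stage 1 = 103,000+11,900 + 12,500+837 + 2,240+152 + 1,050 = 131,679 kg.
Stage 1: m₀ = 131,679 kg, m_f = 131,679 − 103,000 = 28,679 kg; Δv = 284×9.80665×ln(4.591) = 2785.1×1.5242 ≈ 4245 m/s.
Stage 2: m₀ = 16,779 kg, m_f = 16,779 − 12,500 = 4,279 kg; Δv = 307×9.80665×ln(3.921) = 3010.6×1.3664 ≈ 4114 m/s.
Stage 3: m₀ = 3,442 kg, m_f = 3,442 − 2,240 = 1,202 kg; Δv = 291×9.80665×ln(2.864) = 2853.7×1.0521 ≈ 3002 m/s.
Total Δv = 4245 + 4114 + 3002 = 11361 m/s.

Δv ≈ 11.4 km/s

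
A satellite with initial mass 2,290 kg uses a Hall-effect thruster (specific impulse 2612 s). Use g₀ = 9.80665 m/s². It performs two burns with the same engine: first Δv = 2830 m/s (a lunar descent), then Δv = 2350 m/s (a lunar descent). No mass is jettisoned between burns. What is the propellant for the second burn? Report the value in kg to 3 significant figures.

v_e = Isp · g₀ = 2612 × 9.80665 = 25615.0 m/s.
After the first burn: m = 2290 × exp(−2830/25615.0) = 2290 × 0.89540 = 2,050.47 kg.
After the second burn: m = 2,050.47 × exp(−2350/25615.0) = 2,050.47 × 0.91234 = 1,870.73 kg.
Second-burn propellant = 2,050.47 − 1,870.73 = 179.74 kg.

propellant for the second burn ≈ 180 kg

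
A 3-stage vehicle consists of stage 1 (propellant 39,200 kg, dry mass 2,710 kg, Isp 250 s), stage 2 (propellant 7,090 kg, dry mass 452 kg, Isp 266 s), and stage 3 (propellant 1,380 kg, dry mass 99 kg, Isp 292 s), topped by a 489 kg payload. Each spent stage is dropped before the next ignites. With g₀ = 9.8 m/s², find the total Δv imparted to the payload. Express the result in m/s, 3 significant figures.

Ignition mass of stage 1 = 39,200+2,710 + 7,090+452 + 1,380+99 + 489 = 51,420 kg.
Stage 1: m₀ = 51,420 kg, m_f = 51,420 − 39,200 = 12,220 kg; Δv = 250×9.8×ln(4.208) = 2450.0×1.4370 ≈ 3521 m/s.
Stage 2: m₀ = 9,510 kg, m_f = 9,510 − 7,090 = 2,420 kg; Δv = 266×9.8×ln(3.93) = 2606.8×1.3686 ≈ 3568 m/s.
Stage 3: m₀ = 1,968 kg, m_f = 1,968 − 1,380 = 588 kg; Δv = 292×9.8×ln(3.347) = 2861.6×1.2080 ≈ 3457 m/s.
Total Δv = 3521 + 3568 + 3457 = 10546 m/s.

Δv ≈ 10500 m/s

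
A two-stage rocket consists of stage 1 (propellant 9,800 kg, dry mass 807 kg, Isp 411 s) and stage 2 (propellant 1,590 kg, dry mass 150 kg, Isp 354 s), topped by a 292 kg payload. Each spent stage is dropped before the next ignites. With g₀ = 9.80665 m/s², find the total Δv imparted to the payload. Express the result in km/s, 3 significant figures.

Ignition mass of stage 1 = 9,800+807 + 1,590+150 + 292 = 12,639 kg.
Stage 1: m₀ = 12,639 kg, m_f = 12,639 − 9,800 = 2,839 kg; Δv = 411×9.80665×ln(4.452) = 4030.5×1.4933 ≈ 6019 m/s.
Stage 2: m₀ = 2,032 kg, m_f = 2,032 − 1,590 = 442 kg; Δv = 354×9.80665×ln(4.597) = 3471.6×1.5255 ≈ 5296 m/s.
Total Δv = 6019 + 5296 = 11315 m/s.

Δv ≈ 11.3 km/s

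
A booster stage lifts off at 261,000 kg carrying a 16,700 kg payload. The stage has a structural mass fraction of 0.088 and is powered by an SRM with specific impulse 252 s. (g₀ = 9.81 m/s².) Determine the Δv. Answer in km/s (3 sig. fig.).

Δv ≈ 4.75 km/s

Stage wet mass = m₀ − payload = 261,000 − 16,700 = 244,300 kg.
Stage dry mass = ε × stage wet mass = 0.088 × 244,300 = 21,498.4 kg.
Burnout mass m_f = stage dry + payload = 21,498.4 + 16,700 = 38,198.4 kg.
v_e = Isp · g₀ = 252 × 9.81 = 2472.1 m/s.
Δv = v_e · ln(261,000/38,198.4) = 2472.1 × ln(6.833) = 2472.1 × 1.9217 ≈ 4751 m/s.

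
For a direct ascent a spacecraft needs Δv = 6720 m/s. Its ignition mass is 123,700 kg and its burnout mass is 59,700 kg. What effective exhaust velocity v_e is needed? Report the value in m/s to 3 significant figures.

ln(m₀/m_f) = ln(123700/59700) = ln(2.072) = 0.7285.
From the ideal rocket equation, v_e = Δv / ln(m₀/m_f) = 6720 / 0.7285 = 9224.1 m/s.

v_e ≈ 9220 m/s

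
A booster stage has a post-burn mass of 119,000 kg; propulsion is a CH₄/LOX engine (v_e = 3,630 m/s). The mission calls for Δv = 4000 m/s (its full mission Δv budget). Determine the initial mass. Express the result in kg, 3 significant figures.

m₀/m_f = exp(Δv / v_e) = exp(4000 / 3630.0) = exp(1.1019) = 3.0100.
m₀ = m_f × 3.0100 = 119,000 × 3.0100 = 358,190 kg.

initial mass ≈ 358000 kg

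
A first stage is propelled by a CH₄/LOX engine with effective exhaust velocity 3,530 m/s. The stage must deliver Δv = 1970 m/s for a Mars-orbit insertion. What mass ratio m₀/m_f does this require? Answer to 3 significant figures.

Using Δv = v_e ln(m₀/m_f): m₀/m_f = exp(Δv / v_e) = exp(1970 / 3530.0) = exp(0.5581) = 1.7473.

mass ratio ≈ 1.75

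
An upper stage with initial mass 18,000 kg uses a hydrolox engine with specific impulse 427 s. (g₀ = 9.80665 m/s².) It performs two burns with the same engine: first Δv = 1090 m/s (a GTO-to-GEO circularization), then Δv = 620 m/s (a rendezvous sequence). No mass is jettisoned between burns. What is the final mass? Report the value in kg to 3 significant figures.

final mass ≈ 12000 kg

v_e = Isp · g₀ = 427 × 9.80665 = 4187.4 m/s.
After the first burn: m = 18000 × exp(−1090/4187.4) = 18000 × 0.77082 = 13,874.8 kg.
After the second burn: m = 13,874.8 × exp(−620/4187.4) = 13,874.8 × 0.86238 = 11,965.4 kg.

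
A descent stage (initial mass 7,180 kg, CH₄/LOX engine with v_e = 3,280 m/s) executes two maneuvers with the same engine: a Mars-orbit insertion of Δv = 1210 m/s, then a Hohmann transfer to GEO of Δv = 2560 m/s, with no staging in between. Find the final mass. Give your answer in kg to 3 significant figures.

final mass ≈ 2270 kg

After the first burn: m = 7180 × exp(−1210/3280.0) = 7180 × 0.69149 = 4,964.9 kg.
After the second burn: m = 4,964.9 × exp(−2560/3280.0) = 4,964.9 × 0.45818 = 2,274.82 kg.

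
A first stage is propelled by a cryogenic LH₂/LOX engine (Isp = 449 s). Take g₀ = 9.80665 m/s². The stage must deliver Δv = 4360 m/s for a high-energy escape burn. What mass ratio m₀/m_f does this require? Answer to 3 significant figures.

mass ratio ≈ 2.69

v_e = Isp · g₀ = 449 × 9.80665 = 4403.2 m/s.
From the ideal rocket equation, m₀/m_f = exp(Δv / v_e) = exp(4360 / 4403.2) = exp(0.9902) = 2.6918.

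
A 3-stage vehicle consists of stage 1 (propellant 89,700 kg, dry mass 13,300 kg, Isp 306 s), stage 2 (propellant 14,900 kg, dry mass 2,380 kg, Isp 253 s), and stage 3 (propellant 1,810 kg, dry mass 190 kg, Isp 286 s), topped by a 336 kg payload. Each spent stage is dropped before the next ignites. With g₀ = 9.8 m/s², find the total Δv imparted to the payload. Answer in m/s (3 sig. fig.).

Ignition mass of stage 1 = 89,700+13,300 + 14,900+2,380 + 1,810+190 + 336 = 122,616 kg.
Stage 1: m₀ = 122,616 kg, m_f = 122,616 − 89,700 = 32,916 kg; Δv = 306×9.8×ln(3.725) = 2998.8×1.3151 ≈ 3944 m/s.
Stage 2: m₀ = 19,616 kg, m_f = 19,616 − 14,900 = 4,716 kg; Δv = 253×9.8×ln(4.159) = 2479.4×1.4254 ≈ 3534 m/s.
Stage 3: m₀ = 2,336 kg, m_f = 2,336 − 1,810 = 526 kg; Δv = 286×9.8×ln(4.441) = 2802.8×1.4909 ≈ 4179 m/s.
Total Δv = 3944 + 3534 + 4179 = 11657 m/s.

Δv ≈ 11700 m/s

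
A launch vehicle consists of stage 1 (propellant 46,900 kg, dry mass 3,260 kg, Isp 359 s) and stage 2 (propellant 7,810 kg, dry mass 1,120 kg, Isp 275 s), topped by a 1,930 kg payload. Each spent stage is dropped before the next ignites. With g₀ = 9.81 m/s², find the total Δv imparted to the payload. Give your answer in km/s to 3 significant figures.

Δv ≈ 8.58 km/s

Ignition mass of stage 1 = 46,900+3,260 + 7,810+1,120 + 1,930 = 61,020 kg.
Stage 1: m₀ = 61,020 kg, m_f = 61,020 − 46,900 = 14,120 kg; Δv = 359×9.81×ln(4.322) = 3521.8×1.4636 ≈ 5155 m/s.
Stage 2: m₀ = 10,860 kg, m_f = 10,860 − 7,810 = 3,050 kg; Δv = 275×9.81×ln(3.561) = 2697.8×1.2699 ≈ 3426 m/s.
Total Δv = 5155 + 3426 = 8581 m/s.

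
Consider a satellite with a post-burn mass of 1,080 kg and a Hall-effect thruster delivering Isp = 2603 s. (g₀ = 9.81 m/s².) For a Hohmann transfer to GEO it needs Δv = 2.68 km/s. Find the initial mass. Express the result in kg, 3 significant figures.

v_e = Isp · g₀ = 2603 × 9.81 = 25535.4 m/s.
By the Tsiolkovsky rocket equation, m₀/m_f = exp(Δv / v_e) = exp(2680 / 25535.4) = exp(0.1050) = 1.1107.
m₀ = m_f × 1.1107 = 1,080 × 1.1107 = 1,199.56 kg.

initial mass ≈ 1200 kg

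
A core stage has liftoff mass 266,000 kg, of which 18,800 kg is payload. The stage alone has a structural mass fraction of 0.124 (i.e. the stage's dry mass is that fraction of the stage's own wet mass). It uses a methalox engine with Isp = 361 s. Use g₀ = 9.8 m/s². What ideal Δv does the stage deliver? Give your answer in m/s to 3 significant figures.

Stage wet mass = m₀ − payload = 266,000 − 18,800 = 247,200 kg.
Stage dry mass = ε × stage wet mass = 0.124 × 247,200 = 30,652.8 kg.
Burnout mass m_f = stage dry + payload = 30,652.8 + 18,800 = 49,452.8 kg.
v_e = Isp · g₀ = 361 × 9.8 = 3537.8 m/s.
From the ideal rocket equation, Δv = v_e · ln(266,000/49,452.8) = 3537.8 × ln(5.379) = 3537.8 × 1.6825 ≈ 5952 m/s.

Δv ≈ 5950 m/s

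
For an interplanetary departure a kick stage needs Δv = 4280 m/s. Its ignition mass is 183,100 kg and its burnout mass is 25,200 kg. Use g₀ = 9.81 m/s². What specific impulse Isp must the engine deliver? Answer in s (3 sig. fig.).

ln(m₀/m_f) = ln(183100/25200) = ln(7.266) = 1.9832.
Rocket equation: v_e = Δv / ln(m₀/m_f) = 4280 / 1.9832 = 2158.1 m/s.
Isp = v_e / g₀ = 2158.1 / 9.81 = 220.0 s.

Isp ≈ 220 s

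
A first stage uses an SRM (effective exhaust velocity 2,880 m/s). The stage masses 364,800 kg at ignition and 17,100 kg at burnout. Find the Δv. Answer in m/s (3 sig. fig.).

Δv ≈ 8810 m/s

Using Δv = v_e ln(m₀/m_f): Δv = v_e · ln(m₀/m_f) = 2880.0 × ln(21.33) = 2880.0 × 3.0603 ≈ 8813.6 m/s.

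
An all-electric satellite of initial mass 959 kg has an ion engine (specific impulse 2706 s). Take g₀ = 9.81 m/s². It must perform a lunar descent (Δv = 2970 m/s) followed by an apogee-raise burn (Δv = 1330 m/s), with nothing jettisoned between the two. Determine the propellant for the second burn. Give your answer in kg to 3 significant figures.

v_e = Isp · g₀ = 2706 × 9.81 = 26545.9 m/s.
After the first burn: m = 959 × exp(−2970/26545.9) = 959 × 0.89415 = 857.49 kg.
After the second burn: m = 857.49 × exp(−1330/26545.9) = 857.49 × 0.95113 = 815.584 kg.
Second-burn propellant = 857.49 − 815.584 = 41.906 kg.

propellant for the second burn ≈ 41.9 kg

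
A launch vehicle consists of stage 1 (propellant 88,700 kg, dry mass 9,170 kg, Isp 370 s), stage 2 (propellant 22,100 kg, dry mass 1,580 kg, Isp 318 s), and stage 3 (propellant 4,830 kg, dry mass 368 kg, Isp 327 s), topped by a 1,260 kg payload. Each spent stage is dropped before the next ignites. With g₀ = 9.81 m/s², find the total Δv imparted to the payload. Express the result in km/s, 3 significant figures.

Δv ≈ 12.8 km/s

Ignition mass of stage 1 = 88,700+9,170 + 22,100+1,580 + 4,830+368 + 1,260 = 128,008 kg.
Stage 1: m₀ = 128,008 kg, m_f = 128,008 − 88,700 = 39,308 kg; Δv = 370×9.81×ln(3.257) = 3629.7×1.1807 ≈ 4285 m/s.
Stage 2: m₀ = 30,138 kg, m_f = 30,138 − 22,100 = 8,038 kg; Δv = 318×9.81×ln(3.749) = 3119.6×1.3216 ≈ 4123 m/s.
Stage 3: m₀ = 6,458 kg, m_f = 6,458 − 4,830 = 1,628 kg; Δv = 327×9.81×ln(3.967) = 3207.9×1.3780 ≈ 4420 m/s.
Total Δv = 4285 + 4123 + 4420 = 12828 m/s.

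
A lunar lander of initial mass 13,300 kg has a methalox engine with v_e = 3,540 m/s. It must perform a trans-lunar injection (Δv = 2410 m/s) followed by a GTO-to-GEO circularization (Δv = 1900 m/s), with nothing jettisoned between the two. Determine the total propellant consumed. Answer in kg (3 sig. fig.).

total propellant consumed ≈ 9360 kg

After the first burn: m = 13300 × exp(−2410/3540.0) = 13300 × 0.50622 = 6,732.73 kg.
After the second burn: m = 6,732.73 × exp(−1900/3540.0) = 6,732.73 × 0.58466 = 3,936.36 kg.
Total propellant = m₀ − m_final = 13300 − 3,936.36 = 9,363.64 kg.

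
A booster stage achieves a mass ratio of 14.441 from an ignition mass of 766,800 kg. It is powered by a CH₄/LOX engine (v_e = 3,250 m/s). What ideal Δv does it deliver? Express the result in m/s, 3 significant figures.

Using Δv = v_e ln(m₀/m_f): Δv = v_e · ln(14.441) = 3250.0 × 2.6701 ≈ 8677.7 m/s.

Δv ≈ 8680 m/s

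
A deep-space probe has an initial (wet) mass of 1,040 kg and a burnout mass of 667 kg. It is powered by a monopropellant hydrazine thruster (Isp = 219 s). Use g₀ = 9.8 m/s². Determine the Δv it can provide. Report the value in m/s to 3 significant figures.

Δv ≈ 953 m/s

v_e = Isp · g₀ = 219 × 9.8 = 2146.2 m/s.
By the Tsiolkovsky rocket equation, Δv = v_e · ln(m₀/m_f) = 2146.2 × ln(1.559) = 2146.2 × 0.4442 ≈ 953.3 m/s.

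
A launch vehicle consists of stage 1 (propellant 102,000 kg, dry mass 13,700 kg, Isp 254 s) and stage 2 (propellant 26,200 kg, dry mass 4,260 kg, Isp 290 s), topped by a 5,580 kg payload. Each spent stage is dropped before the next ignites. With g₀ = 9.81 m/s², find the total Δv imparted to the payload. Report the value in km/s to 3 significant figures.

Δv ≈ 6.47 km/s

Ignition mass of stage 1 = 102,000+13,700 + 26,200+4,260 + 5,580 = 151,740 kg.
Stage 1: m₀ = 151,740 kg, m_f = 151,740 − 102,000 = 49,740 kg; Δv = 254×9.81×ln(3.051) = 2491.7×1.1154 ≈ 2779 m/s.
Stage 2: m₀ = 36,040 kg, m_f = 36,040 − 26,200 = 9,840 kg; Δv = 290×9.81×ln(3.663) = 2844.9×1.2982 ≈ 3693 m/s.
Total Δv = 2779 + 3693 = 6472 m/s.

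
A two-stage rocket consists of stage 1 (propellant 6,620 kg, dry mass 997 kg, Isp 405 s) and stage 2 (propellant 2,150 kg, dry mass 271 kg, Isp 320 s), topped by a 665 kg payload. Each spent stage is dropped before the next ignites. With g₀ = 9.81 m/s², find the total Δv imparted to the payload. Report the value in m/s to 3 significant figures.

Δv ≈ 7570 m/s

Ignition mass of stage 1 = 6,620+997 + 2,150+271 + 665 = 10,703 kg.
Stage 1: m₀ = 10,703 kg, m_f = 10,703 − 6,620 = 4,083 kg; Δv = 405×9.81×ln(2.621) = 3973.1×0.9637 ≈ 3829 m/s.
Stage 2: m₀ = 3,086 kg, m_f = 3,086 − 2,150 = 936 kg; Δv = 320×9.81×ln(3.297) = 3139.2×1.1930 ≈ 3745 m/s.
Total Δv = 3829 + 3745 = 7574 m/s.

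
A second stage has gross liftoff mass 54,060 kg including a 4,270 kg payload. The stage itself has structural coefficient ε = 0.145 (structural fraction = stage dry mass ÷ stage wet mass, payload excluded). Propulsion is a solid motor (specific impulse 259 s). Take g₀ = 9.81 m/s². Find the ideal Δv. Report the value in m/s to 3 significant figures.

Stage wet mass = m₀ − payload = 54,060 − 4,270 = 49,790 kg.
Stage dry mass = ε × stage wet mass = 0.145 × 49,790 = 7,219.55 kg.
Burnout mass m_f = stage dry + payload = 7,219.55 + 4,270 = 11,489.55 kg.
v_e = Isp · g₀ = 259 × 9.81 = 2540.8 m/s.
Rocket equation: Δv = v_e · ln(54,060/11,489.55) = 2540.8 × ln(4.705) = 2540.8 × 1.5487 ≈ 3935 m/s.

Δv ≈ 3930 m/s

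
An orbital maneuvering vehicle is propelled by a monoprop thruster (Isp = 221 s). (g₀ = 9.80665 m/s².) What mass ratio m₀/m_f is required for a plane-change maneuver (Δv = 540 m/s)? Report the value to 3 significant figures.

mass ratio ≈ 1.28

v_e = Isp · g₀ = 221 × 9.80665 = 2167.3 m/s.
By the Tsiolkovsky rocket equation, m₀/m_f = exp(Δv / v_e) = exp(540 / 2167.3) = exp(0.2492) = 1.2829.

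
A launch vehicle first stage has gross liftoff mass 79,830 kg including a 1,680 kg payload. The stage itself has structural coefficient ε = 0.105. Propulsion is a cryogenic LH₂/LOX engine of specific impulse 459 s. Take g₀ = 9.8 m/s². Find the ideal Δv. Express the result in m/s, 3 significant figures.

Δv ≈ 9400 m/s

Stage wet mass = m₀ − payload = 79,830 − 1,680 = 78,150 kg.
Stage dry mass = ε × stage wet mass = 0.105 × 78,150 = 8,205.75 kg.
Burnout mass m_f = stage dry + payload = 8,205.75 + 1,680 = 9,885.75 kg.
v_e = Isp · g₀ = 459 × 9.8 = 4498.2 m/s.
From the ideal rocket equation, Δv = v_e · ln(79,830/9,885.75) = 4498.2 × ln(8.075) = 4498.2 × 2.0888 ≈ 9396 m/s.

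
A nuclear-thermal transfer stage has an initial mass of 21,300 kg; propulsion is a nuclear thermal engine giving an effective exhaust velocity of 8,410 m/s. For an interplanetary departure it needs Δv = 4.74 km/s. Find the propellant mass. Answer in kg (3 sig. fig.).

propellant mass ≈ 9180 kg

Rocket equation: m₀/m_f = exp(Δv / v_e) = exp(4740 / 8410.0) = exp(0.5636) = 1.7570.
m_f = 21,300 / 1.7570 = 12,122.9 kg, so propellant = m₀ − m_f = 21,300 − 12,122.9 = 9,177.1 kg.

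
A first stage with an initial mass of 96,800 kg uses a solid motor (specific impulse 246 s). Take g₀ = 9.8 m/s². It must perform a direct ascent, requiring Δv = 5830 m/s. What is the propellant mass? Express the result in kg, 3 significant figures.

v_e = Isp · g₀ = 246 × 9.8 = 2410.8 m/s.
m₀/m_f = exp(Δv / v_e) = exp(5830 / 2410.8) = exp(2.4183) = 11.2266.
m_f = 96,800 / 11.2266 = 8,622.38 kg, so propellant = m₀ − m_f = 96,800 − 8,622.38 = 88,177.62 kg.

propellant mass ≈ 88200 kg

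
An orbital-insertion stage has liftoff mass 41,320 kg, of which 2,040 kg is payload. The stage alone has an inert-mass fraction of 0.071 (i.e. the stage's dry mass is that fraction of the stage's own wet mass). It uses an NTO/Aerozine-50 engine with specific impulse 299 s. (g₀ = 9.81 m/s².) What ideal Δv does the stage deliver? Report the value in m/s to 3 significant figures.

Δv ≈ 6300 m/s

Stage wet mass = m₀ − payload = 41,320 − 2,040 = 39,280 kg.
Stage dry mass = ε × stage wet mass = 0.071 × 39,280 = 2,788.88 kg.
Burnout mass m_f = stage dry + payload = 2,788.88 + 2,040 = 4,828.88 kg.
v_e = Isp · g₀ = 299 × 9.81 = 2933.2 m/s.
From the ideal rocket equation, Δv = v_e · ln(41,320/4,828.88) = 2933.2 × ln(8.557) = 2933.2 × 2.1467 ≈ 6297 m/s.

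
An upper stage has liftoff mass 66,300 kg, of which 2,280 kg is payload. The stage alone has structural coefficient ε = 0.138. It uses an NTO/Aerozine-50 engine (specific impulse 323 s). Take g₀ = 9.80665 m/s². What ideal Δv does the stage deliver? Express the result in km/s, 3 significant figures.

Stage wet mass = m₀ − payload = 66,300 − 2,280 = 64,020 kg.
Stage dry mass = ε × stage wet mass = 0.138 × 64,020 = 8,834.76 kg.
Burnout mass m_f = stage dry + payload = 8,834.76 + 2,280 = 11,114.76 kg.
v_e = Isp · g₀ = 323 × 9.80665 = 3167.5 m/s.
Δv = v_e · ln(66,300/11,114.76) = 3167.5 × ln(5.965) = 3167.5 × 1.7859 ≈ 5657 m/s.

Δv ≈ 5.66 km/s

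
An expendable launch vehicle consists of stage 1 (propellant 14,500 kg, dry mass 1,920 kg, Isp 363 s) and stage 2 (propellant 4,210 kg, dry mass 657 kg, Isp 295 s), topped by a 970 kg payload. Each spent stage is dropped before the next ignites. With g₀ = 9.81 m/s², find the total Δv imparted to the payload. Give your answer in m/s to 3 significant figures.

Δv ≈ 7450 m/s

Ignition mass of stage 1 = 14,500+1,920 + 4,210+657 + 970 = 22,257 kg.
Stage 1: m₀ = 22,257 kg, m_f = 22,257 − 14,500 = 7,757 kg; Δv = 363×9.81×ln(2.869) = 3561.0×1.0541 ≈ 3754 m/s.
Stage 2: m₀ = 5,837 kg, m_f = 5,837 − 4,210 = 1,627 kg; Δv = 295×9.81×ln(3.588) = 2894.0×1.2775 ≈ 3697 m/s.
Total Δv = 3754 + 3697 = 7451 m/s.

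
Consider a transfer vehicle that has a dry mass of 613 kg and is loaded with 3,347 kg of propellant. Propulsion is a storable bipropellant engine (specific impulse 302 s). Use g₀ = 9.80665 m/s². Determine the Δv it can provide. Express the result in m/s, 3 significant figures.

Δv ≈ 5530 m/s

v_e = Isp · g₀ = 302 × 9.80665 = 2961.6 m/s.
m₀ = m_dry + m_prop = 613 + 3,347 = 3,960 kg.
From the ideal rocket equation, Δv = v_e · ln(m₀/m_f) = 2961.6 × ln(6.46) = 2961.6 × 1.8656 ≈ 5525.3 m/s.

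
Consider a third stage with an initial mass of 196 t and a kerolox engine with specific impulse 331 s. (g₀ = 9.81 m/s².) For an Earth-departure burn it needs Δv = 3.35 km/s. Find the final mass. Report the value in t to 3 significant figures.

final mass ≈ 69.9 t

v_e = Isp · g₀ = 331 × 9.81 = 3247.1 m/s.
m₀/m_f = exp(Δv / v_e) = exp(3350 / 3247.1) = exp(1.0317) = 2.8058.
m_f = m₀ / 2.8058 = 196 / 2.8058 = 69.8553 t.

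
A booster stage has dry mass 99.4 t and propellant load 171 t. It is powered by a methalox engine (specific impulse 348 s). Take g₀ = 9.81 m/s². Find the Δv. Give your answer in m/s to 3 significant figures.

Δv ≈ 3420 m/s

v_e = Isp · g₀ = 348 × 9.81 = 3413.9 m/s.
m₀ = m_dry + m_prop = 99.4 + 171 = 270.4 t.
From the ideal rocket equation, Δv = v_e · ln(m₀/m_f) = 3413.9 × ln(2.72) = 3413.9 × 1.0008 ≈ 3416.4 m/s.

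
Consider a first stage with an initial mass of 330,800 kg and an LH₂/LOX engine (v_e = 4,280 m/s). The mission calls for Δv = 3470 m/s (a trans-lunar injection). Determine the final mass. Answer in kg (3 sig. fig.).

final mass ≈ 147000 kg

m₀/m_f = exp(Δv / v_e) = exp(3470 / 4280.0) = exp(0.8107) = 2.2496.
m_f = m₀ / 2.2496 = 330,800 / 2.2496 = 147,048 kg.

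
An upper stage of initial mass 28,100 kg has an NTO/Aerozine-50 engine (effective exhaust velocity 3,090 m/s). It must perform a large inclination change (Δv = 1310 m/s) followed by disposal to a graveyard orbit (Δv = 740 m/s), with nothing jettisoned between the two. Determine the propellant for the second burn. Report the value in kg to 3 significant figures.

After the first burn: m = 28100 × exp(−1310/3090.0) = 28100 × 0.65446 = 18,390.3 kg.
After the second burn: m = 18,390.3 × exp(−740/3090.0) = 18,390.3 × 0.78704 = 14,473.9 kg.
Second-burn propellant = 18,390.3 − 14,473.9 = 3,916.4 kg.

propellant for the second burn ≈ 3920 kg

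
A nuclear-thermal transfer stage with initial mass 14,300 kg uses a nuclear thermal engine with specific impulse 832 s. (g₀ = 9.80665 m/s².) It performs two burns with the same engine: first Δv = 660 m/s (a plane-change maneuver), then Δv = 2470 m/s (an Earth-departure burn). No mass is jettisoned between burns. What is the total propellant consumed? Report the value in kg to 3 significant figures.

total propellant consumed ≈ 4560 kg

v_e = Isp · g₀ = 832 × 9.80665 = 8159.1 m/s.
After the first burn: m = 14300 × exp(−660/8159.1) = 14300 × 0.92229 = 13,188.7 kg.
After the second burn: m = 13,188.7 × exp(−2470/8159.1) = 13,188.7 × 0.73880 = 9,743.81 kg.
Total propellant = m₀ − m_final = 14300 − 9,743.81 = 4,556.19 kg.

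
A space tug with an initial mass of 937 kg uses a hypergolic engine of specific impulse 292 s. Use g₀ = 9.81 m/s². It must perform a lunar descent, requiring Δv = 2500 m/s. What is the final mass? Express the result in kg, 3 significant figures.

v_e = Isp · g₀ = 292 × 9.81 = 2864.5 m/s.
Using Δv = v_e ln(m₀/m_f): m₀/m_f = exp(Δv / v_e) = exp(2500 / 2864.5) = exp(0.8727) = 2.3935.
m_f = m₀ / 2.3935 = 937 / 2.3935 = 391.477 kg.

final mass ≈ 391 kg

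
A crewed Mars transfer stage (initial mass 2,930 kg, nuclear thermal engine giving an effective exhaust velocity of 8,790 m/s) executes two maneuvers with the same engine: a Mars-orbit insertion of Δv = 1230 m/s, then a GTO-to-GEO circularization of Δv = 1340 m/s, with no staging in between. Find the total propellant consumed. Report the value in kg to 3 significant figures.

total propellant consumed ≈ 743 kg

After the first burn: m = 2930 × exp(−1230/8790.0) = 2930 × 0.86942 = 2,547.4 kg.
After the second burn: m = 2,547.4 × exp(−1340/8790.0) = 2,547.4 × 0.85861 = 2,187.22 kg.
Total propellant = m₀ − m_final = 2930 − 2,187.22 = 742.78 kg.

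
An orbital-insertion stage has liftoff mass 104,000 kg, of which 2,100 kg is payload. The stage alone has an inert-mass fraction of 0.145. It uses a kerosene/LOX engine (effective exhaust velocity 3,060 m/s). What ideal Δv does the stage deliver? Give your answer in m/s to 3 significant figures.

Δv ≈ 5560 m/s

Stage wet mass = m₀ − payload = 104,000 − 2,100 = 101,900 kg.
Stage dry mass = ε × stage wet mass = 0.145 × 101,900 = 14,775.5 kg.
Burnout mass m_f = stage dry + payload = 14,775.5 + 2,100 = 16,875.5 kg.
Δv = v_e · ln(104,000/16,875.5) = 3060.0 × ln(6.163) = 3060.0 × 1.8185 ≈ 5565 m/s.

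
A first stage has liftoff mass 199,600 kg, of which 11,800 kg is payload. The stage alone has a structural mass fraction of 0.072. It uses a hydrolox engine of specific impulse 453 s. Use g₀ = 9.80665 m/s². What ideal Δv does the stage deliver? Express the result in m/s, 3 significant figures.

Δv ≈ 9170 m/s

Stage wet mass = m₀ − payload = 199,600 − 11,800 = 187,800 kg.
Stage dry mass = ε × stage wet mass = 0.072 × 187,800 = 13,521.6 kg.
Burnout mass m_f = stage dry + payload = 13,521.6 + 11,800 = 25,321.6 kg.
v_e = Isp · g₀ = 453 × 9.80665 = 4442.4 m/s.
Δv = v_e · ln(199,600/25,321.6) = 4442.4 × ln(7.883) = 4442.4 × 2.0647 ≈ 9172 m/s.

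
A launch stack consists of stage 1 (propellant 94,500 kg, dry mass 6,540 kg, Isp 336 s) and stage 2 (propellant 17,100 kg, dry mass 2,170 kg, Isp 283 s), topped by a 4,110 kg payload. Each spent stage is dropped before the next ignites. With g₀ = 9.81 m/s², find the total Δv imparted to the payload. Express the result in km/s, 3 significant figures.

Δv ≈ 8.35 km/s

Ignition mass of stage 1 = 94,500+6,540 + 17,100+2,170 + 4,110 = 124,420 kg.
Stage 1: m₀ = 124,420 kg, m_f = 124,420 − 94,500 = 29,920 kg; Δv = 336×9.81×ln(4.158) = 3296.2×1.4251 ≈ 4697 m/s.
Stage 2: m₀ = 23,380 kg, m_f = 23,380 − 17,100 = 6,280 kg; Δv = 283×9.81×ln(3.723) = 2776.2×1.3145 ≈ 3649 m/s.
Total Δv = 4697 + 3649 = 8346 m/s.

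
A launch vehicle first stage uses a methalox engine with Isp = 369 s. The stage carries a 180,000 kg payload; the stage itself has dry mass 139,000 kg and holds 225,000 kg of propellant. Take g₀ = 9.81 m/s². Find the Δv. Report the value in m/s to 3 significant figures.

Δv ≈ 1930 m/s

v_e = Isp · g₀ = 369 × 9.81 = 3619.9 m/s.
m₀ = payload + dry + propellant = 180,000 + 139,000 + 225,000 = 544,000 kg.
m_f = payload + dry = 180,000 + 139,000 = 319,000 kg.
Δv = v_e · ln(m₀/m_f) = 3619.9 × ln(1.705) = 3619.9 × 0.5338 ≈ 1932.1 m/s.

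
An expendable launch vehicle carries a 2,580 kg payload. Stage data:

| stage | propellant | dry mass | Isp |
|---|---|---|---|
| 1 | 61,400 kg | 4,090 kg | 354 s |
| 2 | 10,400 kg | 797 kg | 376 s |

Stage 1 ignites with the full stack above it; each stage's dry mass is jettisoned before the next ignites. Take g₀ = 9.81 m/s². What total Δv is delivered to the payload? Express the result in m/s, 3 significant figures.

Δv ≈ 10400 m/s

Ignition mass of stage 1 = 61,400+4,090 + 10,400+797 + 2,580 = 79,267 kg.
Stage 1: m₀ = 79,267 kg, m_f = 79,267 − 61,400 = 17,867 kg; Δv = 354×9.81×ln(4.437) = 3472.7×1.4899 ≈ 5174 m/s.
Stage 2: m₀ = 13,777 kg, m_f = 13,777 − 10,400 = 3,377 kg; Δv = 376×9.81×ln(4.08) = 3688.6×1.4060 ≈ 5186 m/s.
Total Δv = 5174 + 5186 = 10360 m/s.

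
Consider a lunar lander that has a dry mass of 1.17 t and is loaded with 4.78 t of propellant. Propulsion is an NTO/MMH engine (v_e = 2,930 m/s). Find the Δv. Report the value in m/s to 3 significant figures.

Δv ≈ 4770 m/s

m₀ = m_dry + m_prop = 1.17 + 4.78 = 5.95 t.
By the Tsiolkovsky rocket equation, Δv = v_e · ln(m₀/m_f) = 2930.0 × ln(5.085) = 2930.0 × 1.6264 ≈ 4765.3 m/s.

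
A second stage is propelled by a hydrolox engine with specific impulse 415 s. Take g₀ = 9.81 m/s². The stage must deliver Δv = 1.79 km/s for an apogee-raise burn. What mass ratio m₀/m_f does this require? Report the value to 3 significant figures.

v_e = Isp · g₀ = 415 × 9.81 = 4071.2 m/s.
By the Tsiolkovsky rocket equation, m₀/m_f = exp(Δv / v_e) = exp(1790 / 4071.2) = exp(0.4397) = 1.5522.

mass ratio ≈ 1.55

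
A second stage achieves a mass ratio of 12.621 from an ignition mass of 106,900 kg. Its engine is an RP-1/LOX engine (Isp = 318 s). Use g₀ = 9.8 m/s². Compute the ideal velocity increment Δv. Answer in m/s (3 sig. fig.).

v_e = Isp · g₀ = 318 × 9.8 = 3116.4 m/s.
Using Δv = v_e ln(m₀/m_f): Δv = v_e · ln(12.621) = 3116.4 × 2.5354 ≈ 7901.2 m/s.

Δv ≈ 7900 m/s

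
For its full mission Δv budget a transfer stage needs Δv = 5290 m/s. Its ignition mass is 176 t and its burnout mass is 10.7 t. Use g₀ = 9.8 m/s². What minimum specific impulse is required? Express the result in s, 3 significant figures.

Isp ≈ 193 s

ln(m₀/m_f) = ln(176000/10700) = ln(16.45) = 2.8002.
Rocket equation: v_e = Δv / ln(m₀/m_f) = 5290 / 2.8002 = 1889.1 m/s.
Isp = v_e / g₀ = 1889.1 / 9.8 = 192.8 s.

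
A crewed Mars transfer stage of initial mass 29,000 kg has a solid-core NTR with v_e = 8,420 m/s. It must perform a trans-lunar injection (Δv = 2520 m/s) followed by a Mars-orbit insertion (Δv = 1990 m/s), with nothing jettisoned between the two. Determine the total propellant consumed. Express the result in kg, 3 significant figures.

total propellant consumed ≈ 12000 kg

After the first burn: m = 29000 × exp(−2520/8420.0) = 29000 × 0.74135 = 21,499.2 kg.
After the second burn: m = 21,499.2 × exp(−1990/8420.0) = 21,499.2 × 0.78951 = 16,973.8 kg.
Total propellant = m₀ − m_final = 29000 − 16,973.8 = 12,026.2 kg.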